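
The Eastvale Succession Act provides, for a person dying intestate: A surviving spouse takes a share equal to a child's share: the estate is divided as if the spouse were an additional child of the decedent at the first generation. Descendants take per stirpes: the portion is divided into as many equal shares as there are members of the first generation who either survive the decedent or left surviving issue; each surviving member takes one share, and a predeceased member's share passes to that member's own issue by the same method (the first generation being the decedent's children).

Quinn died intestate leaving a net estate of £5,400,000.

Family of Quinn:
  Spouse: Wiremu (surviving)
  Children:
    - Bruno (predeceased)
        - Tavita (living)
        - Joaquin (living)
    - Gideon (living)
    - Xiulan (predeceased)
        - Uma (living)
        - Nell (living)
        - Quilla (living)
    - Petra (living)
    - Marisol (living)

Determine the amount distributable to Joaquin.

Joaquin receives £450,000.

The spouse counts as an additional share at the children's level, so there are 6 primary shares of £900,000. Wiremu takes one such share (£900,000).
The children's combined portion (£4,500,000) is divided into 5 shares of £900,000: Gideon, Petra, and Marisol each take £900,000; Bruno's £900,000 share passes to Bruno's issue; Xiulan's £900,000 share passes to Xiulan's issue.
Bruno's share (£900,000) is divided into 2 shares of £450,000: Tavita and Joaquin each take £450,000.
Xiulan's share (£900,000) is divided into 3 shares of £300,000: Uma, Nell, and Quilla each take £300,000.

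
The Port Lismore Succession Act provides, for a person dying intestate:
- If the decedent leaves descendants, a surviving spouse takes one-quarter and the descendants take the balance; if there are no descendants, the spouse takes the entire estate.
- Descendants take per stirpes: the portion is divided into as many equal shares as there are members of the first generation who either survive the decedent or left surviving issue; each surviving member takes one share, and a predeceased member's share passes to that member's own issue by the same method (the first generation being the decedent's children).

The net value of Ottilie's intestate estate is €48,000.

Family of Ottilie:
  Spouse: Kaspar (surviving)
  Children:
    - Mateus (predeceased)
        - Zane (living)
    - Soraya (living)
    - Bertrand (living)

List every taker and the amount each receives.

Kaspar: €12,000; Zane: €12,000; Soraya: €12,000; Bertrand: €12,000

Kaspar takes one-quarter of €48,000 = €12,000. The remaining €36,000 passes to the descendants.
The descendants' portion (€36,000) is divided into 3 shares of €12,000: Soraya and Bertrand each take €12,000; Mateus's €12,000 share passes to Mateus's issue.
Mateus's share (€12,000) passes entirely to Zane.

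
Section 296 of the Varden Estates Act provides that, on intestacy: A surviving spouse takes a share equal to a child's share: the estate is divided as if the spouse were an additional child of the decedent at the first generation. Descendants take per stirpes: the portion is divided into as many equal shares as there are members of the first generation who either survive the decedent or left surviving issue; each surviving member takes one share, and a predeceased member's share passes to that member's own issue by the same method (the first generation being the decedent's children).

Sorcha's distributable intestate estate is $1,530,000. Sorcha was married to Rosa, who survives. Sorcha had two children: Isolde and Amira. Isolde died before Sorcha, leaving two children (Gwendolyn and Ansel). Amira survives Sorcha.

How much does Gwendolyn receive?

Gwendolyn receives $255,000.

The spouse counts as an additional share at the children's level, so there are 3 primary shares of $510,000. Rosa takes one such share ($510,000).
The children's combined portion ($1,020,000) is divided into 2 shares of $510,000: Amira takes $510,000; Isolde's $510,000 share passes to Isolde's issue.
Isolde's share ($510,000) is divided into 2 shares of $255,000: Gwendolyn and Ansel each take $255,000.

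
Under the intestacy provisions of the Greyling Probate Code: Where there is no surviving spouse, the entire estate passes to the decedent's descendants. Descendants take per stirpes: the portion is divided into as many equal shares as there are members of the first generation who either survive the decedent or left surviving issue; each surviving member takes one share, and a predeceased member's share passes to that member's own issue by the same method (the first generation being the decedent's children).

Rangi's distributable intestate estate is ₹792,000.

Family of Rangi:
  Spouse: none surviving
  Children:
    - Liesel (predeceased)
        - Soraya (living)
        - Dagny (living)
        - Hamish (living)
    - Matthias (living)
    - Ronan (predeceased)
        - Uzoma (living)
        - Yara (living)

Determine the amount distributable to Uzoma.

Uzoma receives ₹132,000.

The entire ₹792,000 passes to the descendants.
That amount (₹792,000) is divided into 3 shares of ₹264,000: Matthias takes ₹264,000; Liesel's ₹264,000 share passes to Liesel's issue; Ronan's ₹264,000 share passes to Ronan's issue.
Liesel's share (₹264,000) is divided into 3 shares of ₹88,000: Soraya, Dagny, and Hamish each take ₹88,000.
Ronan's share (₹264,000) is divided into 2 shares of ₹132,000: Uzoma and Yara each take ₹132,000.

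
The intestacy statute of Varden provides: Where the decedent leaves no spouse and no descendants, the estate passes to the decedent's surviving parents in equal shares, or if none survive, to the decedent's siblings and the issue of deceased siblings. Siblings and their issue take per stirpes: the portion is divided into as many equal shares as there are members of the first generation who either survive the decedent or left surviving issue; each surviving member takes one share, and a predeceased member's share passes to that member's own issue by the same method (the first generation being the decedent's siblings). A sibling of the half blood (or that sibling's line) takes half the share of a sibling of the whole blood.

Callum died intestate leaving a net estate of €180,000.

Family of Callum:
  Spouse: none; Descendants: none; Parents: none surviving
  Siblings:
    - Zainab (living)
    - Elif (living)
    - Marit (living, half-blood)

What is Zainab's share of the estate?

Zainab receives €72,000.

The entire €180,000 passes to the siblings and their issue.
Counting each half-blood sibling's line as half a unit, there are 5/2 units in €180,000, so one unit is €72,000. Whole-blood lines (Zainab and Elif) take €72,000 each; half-blood lines (Marit) take €36,000 each.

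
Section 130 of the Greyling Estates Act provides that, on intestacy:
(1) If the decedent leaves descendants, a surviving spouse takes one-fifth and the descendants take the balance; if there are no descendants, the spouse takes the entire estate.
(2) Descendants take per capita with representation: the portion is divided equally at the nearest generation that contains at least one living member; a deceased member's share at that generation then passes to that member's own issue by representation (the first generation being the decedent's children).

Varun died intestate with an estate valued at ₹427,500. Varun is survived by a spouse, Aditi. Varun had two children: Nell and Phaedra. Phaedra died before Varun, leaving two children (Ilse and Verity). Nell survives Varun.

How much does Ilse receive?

Ilse receives ₹85,500.

Aditi takes one-fifth of ₹427,500 = ₹85,500. The remaining ₹342,000 passes to the descendants.
The descendants' portion (₹342,000) is divided into 2 shares of ₹171,000: Nell takes ₹171,000; Phaedra's ₹171,000 share passes to Phaedra's issue.
Phaedra's share (₹171,000) is divided into 2 shares of ₹85,500: Ilse and Verity each take ₹85,500.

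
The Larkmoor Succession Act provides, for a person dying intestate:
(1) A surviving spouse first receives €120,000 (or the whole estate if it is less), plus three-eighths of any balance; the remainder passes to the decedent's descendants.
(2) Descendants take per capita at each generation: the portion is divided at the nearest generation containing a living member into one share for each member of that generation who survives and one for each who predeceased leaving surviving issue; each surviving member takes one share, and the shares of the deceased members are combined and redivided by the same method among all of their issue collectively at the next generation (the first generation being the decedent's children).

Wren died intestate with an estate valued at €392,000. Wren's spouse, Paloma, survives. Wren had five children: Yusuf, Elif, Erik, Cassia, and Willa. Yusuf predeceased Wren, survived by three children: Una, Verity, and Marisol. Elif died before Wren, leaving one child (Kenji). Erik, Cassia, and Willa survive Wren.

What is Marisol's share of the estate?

Paloma first takes €120,000, leaving a balance of €272,000. Paloma then takes three-eighths of the balance (€102,000), for a total of €222,000. The remaining €170,000 passes to the descendants.
The descendants' portion (€170,000) is divided at the children's generation into 5 shares of €34,000. Erik, Cassia, and Willa each take €34,000. The 2 shares of the deceased (Yusuf and Elif) are combined into a pool of €68,000.
That pool (€68,000) is divided at the grandchildren's generation equally among Una, Verity, Marisol, and Kenji: €17,000 each.

Marisol receives €17,000.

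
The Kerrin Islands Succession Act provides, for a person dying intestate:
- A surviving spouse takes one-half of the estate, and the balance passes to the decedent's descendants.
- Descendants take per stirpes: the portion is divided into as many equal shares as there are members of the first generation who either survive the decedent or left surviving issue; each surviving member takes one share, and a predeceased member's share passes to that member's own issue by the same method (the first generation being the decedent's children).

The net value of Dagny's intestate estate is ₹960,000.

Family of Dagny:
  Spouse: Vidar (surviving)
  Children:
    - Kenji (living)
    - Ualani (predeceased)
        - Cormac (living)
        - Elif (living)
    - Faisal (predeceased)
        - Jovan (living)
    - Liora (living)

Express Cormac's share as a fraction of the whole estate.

Vidar takes one-half of ₹960,000 = ₹480,000. The remaining ₹480,000 passes to the descendants.
The descendants' portion (₹480,000) is divided into 4 shares of ₹120,000: Kenji and Liora each take ₹120,000; Ualani's ₹120,000 share passes to Ualani's issue; Faisal's ₹120,000 share passes to Faisal's issue.
Ualani's share (₹120,000) is divided into 2 shares of ₹60,000: Cormac and Elif each take ₹60,000.
Faisal's share (₹120,000) passes entirely to Jovan.

Cormac receives 1/16 of the estate.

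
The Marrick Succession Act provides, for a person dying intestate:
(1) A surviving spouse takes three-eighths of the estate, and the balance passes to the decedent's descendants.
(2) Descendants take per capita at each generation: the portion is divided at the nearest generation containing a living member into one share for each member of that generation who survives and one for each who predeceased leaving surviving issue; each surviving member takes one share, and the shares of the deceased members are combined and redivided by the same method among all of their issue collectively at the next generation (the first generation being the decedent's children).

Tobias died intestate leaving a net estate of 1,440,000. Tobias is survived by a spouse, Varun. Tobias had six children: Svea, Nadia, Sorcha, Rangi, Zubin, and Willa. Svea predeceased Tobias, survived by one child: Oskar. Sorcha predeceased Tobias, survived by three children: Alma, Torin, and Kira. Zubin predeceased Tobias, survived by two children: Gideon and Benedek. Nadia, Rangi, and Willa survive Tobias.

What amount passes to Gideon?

Gideon receives 75,000.

Varun takes three-eighths of 1,440,000 = 540,000. The remaining 900,000 passes to the descendants.
The descendants' portion (900,000) is divided at the children's generation into 6 shares of 150,000. Nadia, Rangi, and Willa each take 150,000. The 3 shares of the deceased (Svea, Sorcha, and Zubin) are combined into a pool of 450,000.
That pool (450,000) is divided at the grandchildren's generation equally among Oskar, Alma, Torin, Kira, Gideon, and Benedek: 75,000 each.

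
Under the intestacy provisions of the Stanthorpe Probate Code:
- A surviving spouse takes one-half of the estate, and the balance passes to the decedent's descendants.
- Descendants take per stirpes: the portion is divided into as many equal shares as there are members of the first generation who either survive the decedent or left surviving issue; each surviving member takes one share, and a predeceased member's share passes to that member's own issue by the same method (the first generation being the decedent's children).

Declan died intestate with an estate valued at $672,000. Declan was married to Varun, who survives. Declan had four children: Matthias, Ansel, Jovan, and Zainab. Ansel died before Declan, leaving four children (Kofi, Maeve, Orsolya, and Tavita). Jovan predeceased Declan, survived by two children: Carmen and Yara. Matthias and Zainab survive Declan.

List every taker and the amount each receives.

Varun: $336,000; Matthias: $84,000; Kofi: $21,000; Maeve: $21,000; Orsolya: $21,000; Tavita: $21,000; Carmen: $42,000; Yara: $42,000; Zainab: $84,000

Varun takes one-half of $672,000 = $336,000. The remaining $336,000 passes to the descendants.
The descendants' portion ($336,000) is divided into 4 shares of $84,000: Matthias and Zainab each take $84,000; Ansel's $84,000 share passes to Ansel's issue; Jovan's $84,000 share passes to Jovan's issue.
Ansel's share ($84,000) is divided into 4 shares of $21,000: Kofi, Maeve, Orsolya, and Tavita each take $21,000.
Jovan's share ($84,000) is divided into 2 shares of $42,000: Carmen and Yara each take $42,000.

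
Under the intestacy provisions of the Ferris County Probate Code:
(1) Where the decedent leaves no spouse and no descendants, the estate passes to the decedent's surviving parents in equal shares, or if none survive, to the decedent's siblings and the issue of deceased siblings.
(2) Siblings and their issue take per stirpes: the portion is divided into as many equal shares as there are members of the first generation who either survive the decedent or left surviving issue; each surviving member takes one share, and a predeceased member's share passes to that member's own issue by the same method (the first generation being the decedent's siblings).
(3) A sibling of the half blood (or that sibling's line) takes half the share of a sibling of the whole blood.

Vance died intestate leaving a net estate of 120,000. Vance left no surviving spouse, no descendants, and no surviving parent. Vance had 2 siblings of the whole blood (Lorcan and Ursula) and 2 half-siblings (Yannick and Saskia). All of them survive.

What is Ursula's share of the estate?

Ursula receives 40,000.

The entire 120,000 passes to the siblings and their issue.
Counting each half-blood sibling's line as half a unit, there are 3 units in 120,000, so one unit is 40,000. Whole-blood lines (Lorcan and Ursula) take 40,000 each; half-blood lines (Yannick and Saskia) take 20,000 each.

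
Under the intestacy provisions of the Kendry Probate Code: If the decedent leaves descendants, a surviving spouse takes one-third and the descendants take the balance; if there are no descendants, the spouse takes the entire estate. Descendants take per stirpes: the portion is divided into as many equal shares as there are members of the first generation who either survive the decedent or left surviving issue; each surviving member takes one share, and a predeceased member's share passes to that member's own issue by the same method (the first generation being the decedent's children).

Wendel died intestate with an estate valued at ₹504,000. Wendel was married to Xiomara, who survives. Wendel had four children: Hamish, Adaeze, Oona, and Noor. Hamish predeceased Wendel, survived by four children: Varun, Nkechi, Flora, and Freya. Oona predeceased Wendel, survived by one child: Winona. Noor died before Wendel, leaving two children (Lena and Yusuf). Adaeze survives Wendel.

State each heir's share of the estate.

Xiomara: ₹168,000; Varun: ₹21,000; Nkechi: ₹21,000; Flora: ₹21,000; Freya: ₹21,000; Adaeze: ₹84,000; Winona: ₹84,000; Lena: ₹42,000; Yusuf: ₹42,000

Xiomara takes one-third of ₹504,000 = ₹168,000. The remaining ₹336,000 passes to the descendants.
The descendants' portion (₹336,000) is divided into 4 shares of ₹84,000: Adaeze takes ₹84,000; Hamish's ₹84,000 share passes to Hamish's issue; Oona's ₹84,000 share passes to Oona's issue; Noor's ₹84,000 share passes to Noor's issue.
Hamish's share (₹84,000) is divided into 4 shares of ₹21,000: Varun, Nkechi, Flora, and Freya each take ₹21,000.
Oona's share (₹84,000) passes entirely to Winona.
Noor's share (₹84,000) is divided into 2 shares of ₹42,000: Lena and Yusuf each take ₹42,000.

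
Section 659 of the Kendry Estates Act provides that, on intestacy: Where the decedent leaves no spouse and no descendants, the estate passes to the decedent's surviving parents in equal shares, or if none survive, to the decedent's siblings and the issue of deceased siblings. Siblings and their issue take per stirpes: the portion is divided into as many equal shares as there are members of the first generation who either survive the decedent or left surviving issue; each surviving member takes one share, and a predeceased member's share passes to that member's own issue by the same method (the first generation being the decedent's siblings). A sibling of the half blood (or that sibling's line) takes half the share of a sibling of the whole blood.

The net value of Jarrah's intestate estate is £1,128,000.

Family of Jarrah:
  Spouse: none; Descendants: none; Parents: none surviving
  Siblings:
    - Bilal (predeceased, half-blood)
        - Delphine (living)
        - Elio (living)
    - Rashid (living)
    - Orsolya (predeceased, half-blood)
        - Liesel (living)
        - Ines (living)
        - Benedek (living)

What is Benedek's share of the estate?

The entire £1,128,000 passes to the siblings and their issue.
Counting each half-blood sibling's line as half a unit, there are 2 units in £1,128,000, so one unit is £564,000. Whole-blood lines (Rashid) take £564,000 each; half-blood lines (Bilal and Orsolya) take £282,000 each.
Bilal's share (£282,000) is divided into 2 shares of £141,000: Delphine and Elio each take £141,000.
Orsolya's share (£282,000) is divided into 3 shares of £94,000: Liesel, Ines, and Benedek each take £94,000.

Benedek receives £94,000.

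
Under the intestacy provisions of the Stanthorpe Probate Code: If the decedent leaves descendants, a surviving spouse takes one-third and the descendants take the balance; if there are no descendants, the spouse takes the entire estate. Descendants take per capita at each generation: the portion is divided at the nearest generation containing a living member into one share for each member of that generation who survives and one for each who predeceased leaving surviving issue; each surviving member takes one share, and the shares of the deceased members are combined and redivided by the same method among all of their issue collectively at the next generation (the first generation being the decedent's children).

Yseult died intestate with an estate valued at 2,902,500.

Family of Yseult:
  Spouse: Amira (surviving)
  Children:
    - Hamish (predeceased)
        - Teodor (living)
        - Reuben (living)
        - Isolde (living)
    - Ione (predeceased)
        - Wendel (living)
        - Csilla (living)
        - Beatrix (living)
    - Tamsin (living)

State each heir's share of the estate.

Amira: 967,500; Teodor: 215,000; Reuben: 215,000; Isolde: 215,000; Wendel: 215,000; Csilla: 215,000; Beatrix: 215,000; Tamsin: 645,000

Amira takes one-third of 2,902,500 = 967,500. The remaining 1,935,000 passes to the descendants.
The descendants' portion (1,935,000) is divided at the children's generation into 3 shares of 645,000. Tamsin takes 645,000. The 2 shares of the deceased (Hamish and Ione) are combined into a pool of 1,290,000.
That pool (1,290,000) is divided at the grandchildren's generation equally among Teodor, Reuben, Isolde, Wendel, Csilla, and Beatrix: 215,000 each.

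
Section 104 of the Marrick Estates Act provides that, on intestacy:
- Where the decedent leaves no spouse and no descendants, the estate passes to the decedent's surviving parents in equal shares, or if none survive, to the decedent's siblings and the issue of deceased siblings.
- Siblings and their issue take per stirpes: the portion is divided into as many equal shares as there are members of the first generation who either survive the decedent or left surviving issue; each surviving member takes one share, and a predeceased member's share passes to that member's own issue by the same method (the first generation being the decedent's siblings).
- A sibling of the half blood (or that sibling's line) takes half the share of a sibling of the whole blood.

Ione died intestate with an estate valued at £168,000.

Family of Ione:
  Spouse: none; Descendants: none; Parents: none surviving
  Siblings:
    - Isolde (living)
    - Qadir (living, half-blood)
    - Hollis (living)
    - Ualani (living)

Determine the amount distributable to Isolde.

Isolde receives £48,000.

The entire £168,000 passes to the siblings and their issue.
Counting each half-blood sibling's line as half a unit, there are 7/2 units in £168,000, so one unit is £48,000. Whole-blood lines (Isolde, Hollis, and Ualani) take £48,000 each; half-blood lines (Qadir) take £24,000 each.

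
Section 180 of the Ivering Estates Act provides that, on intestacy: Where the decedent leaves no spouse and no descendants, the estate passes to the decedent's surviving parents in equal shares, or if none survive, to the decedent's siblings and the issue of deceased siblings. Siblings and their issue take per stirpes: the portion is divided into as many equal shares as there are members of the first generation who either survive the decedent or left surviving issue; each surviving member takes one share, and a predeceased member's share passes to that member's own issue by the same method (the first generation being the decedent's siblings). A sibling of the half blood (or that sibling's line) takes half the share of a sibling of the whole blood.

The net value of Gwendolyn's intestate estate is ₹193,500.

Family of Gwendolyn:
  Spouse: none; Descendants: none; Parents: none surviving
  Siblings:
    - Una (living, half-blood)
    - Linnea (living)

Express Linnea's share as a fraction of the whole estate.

The entire ₹193,500 passes to the siblings and their issue.
Counting each half-blood sibling's line as half a unit, there are 3/2 units in ₹193,500, so one unit is ₹129,000. Whole-blood lines (Linnea) take ₹129,000 each; half-blood lines (Una) take ₹64,500 each.

Linnea receives 2/3 of the estate.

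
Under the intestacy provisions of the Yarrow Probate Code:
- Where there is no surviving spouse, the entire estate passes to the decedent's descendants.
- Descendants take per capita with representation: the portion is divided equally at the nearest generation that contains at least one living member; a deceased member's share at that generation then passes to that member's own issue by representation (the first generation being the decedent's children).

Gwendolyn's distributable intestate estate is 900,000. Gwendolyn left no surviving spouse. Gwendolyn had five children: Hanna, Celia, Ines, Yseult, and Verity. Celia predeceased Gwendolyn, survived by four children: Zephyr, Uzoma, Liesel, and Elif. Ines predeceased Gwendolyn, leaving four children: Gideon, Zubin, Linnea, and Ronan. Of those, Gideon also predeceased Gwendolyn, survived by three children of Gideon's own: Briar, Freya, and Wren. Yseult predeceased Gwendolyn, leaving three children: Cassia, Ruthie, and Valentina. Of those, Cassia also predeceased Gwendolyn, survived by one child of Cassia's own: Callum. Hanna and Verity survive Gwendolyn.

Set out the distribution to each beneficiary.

Hanna: 180,000; Zephyr: 45,000; Uzoma: 45,000; Liesel: 45,000; Elif: 45,000; Briar: 15,000; Freya: 15,000; Wren: 15,000; Zubin: 45,000; Linnea: 45,000; Ronan: 45,000; Callum: 60,000; Ruthie: 60,000; Valentina: 60,000; Verity: 180,000

The entire 900,000 passes to the descendants.
That amount (900,000) is divided into 5 shares of 180,000: Hanna and Verity each take 180,000; Celia's 180,000 share passes to Celia's issue; Ines's 180,000 share passes to Ines's issue; Yseult's 180,000 share passes to Yseult's issue.
Celia's share (180,000) is divided into 4 shares of 45,000: Zephyr, Uzoma, Liesel, and Elif each take 45,000.
Ines's share (180,000) is divided into 4 shares of 45,000: Zubin, Linnea, and Ronan each take 45,000; Gideon's 45,000 share passes to Gideon's issue.
Gideon's share (45,000) is divided into 3 shares of 15,000: Briar, Freya, and Wren each take 15,000.
Yseult's share (180,000) is divided into 3 shares of 60,000: Ruthie and Valentina each take 60,000; Cassia's 60,000 share passes to Cassia's issue.
Cassia's share (60,000) passes entirely to Callum.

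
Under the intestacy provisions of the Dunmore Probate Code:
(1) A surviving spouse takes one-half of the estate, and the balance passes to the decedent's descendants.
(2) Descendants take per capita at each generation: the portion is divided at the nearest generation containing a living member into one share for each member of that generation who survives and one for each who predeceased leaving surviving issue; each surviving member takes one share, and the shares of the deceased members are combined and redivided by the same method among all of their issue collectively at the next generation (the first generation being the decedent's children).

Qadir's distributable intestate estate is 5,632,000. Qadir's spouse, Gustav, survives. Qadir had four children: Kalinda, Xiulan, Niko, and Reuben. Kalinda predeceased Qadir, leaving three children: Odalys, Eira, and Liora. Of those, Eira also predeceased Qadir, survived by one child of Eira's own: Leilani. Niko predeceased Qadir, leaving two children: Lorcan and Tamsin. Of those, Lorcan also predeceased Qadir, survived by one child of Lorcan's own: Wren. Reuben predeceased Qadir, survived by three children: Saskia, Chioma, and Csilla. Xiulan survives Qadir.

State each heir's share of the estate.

Gustav takes one-half of 5,632,000 = 2,816,000. The remaining 2,816,000 passes to the descendants.
The descendants' portion (2,816,000) is divided at the children's generation into 4 shares of 704,000. Xiulan takes 704,000. The 3 shares of the deceased (Kalinda, Niko, and Reuben) are combined into a pool of 2,112,000.
That pool (2,112,000) is divided at the grandchildren's generation into 8 shares of 264,000. Odalys, Liora, Tamsin, Saskia, Chioma, and Csilla each take 264,000. The 2 shares of the deceased (Eira and Lorcan) are combined into a pool of 528,000.
That pool (528,000) is divided at the great-grandchildren's generation equally among Leilani and Wren: 264,000 each.

Gustav: 2,816,000; Odalys: 264,000; Leilani: 264,000; Liora: 264,000; Xiulan: 704,000; Wren: 264,000; Tamsin: 264,000; Saskia: 264,000; Chioma: 264,000; Csilla: 264,000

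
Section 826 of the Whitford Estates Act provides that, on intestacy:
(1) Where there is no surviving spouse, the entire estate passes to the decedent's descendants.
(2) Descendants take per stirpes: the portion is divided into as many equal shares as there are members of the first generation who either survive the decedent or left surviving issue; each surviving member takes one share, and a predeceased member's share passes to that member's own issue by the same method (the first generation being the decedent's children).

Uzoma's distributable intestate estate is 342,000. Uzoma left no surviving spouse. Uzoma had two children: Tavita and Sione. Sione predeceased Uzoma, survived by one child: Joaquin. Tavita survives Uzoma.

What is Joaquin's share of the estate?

Joaquin receives 171,000.

The entire 342,000 passes to the descendants.
That amount (342,000) is divided into 2 shares of 171,000: Tavita takes 171,000; Sione's 171,000 share passes to Sione's issue.
Sione's share (171,000) passes entirely to Joaquin.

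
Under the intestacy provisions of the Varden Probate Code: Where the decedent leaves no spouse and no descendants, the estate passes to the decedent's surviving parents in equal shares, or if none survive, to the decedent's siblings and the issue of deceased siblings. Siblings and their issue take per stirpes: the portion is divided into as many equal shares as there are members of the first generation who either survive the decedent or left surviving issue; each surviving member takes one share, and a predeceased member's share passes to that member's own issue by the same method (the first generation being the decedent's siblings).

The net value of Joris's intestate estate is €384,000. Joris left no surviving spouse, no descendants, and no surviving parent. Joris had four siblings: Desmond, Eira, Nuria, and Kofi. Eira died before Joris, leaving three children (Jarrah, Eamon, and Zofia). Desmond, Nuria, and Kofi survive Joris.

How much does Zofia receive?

The entire €384,000 passes to the siblings and their issue.
That amount (€384,000) is divided into 4 shares of €96,000: Desmond, Nuria, and Kofi each take €96,000; Eira's €96,000 share passes to Eira's issue.
Eira's share (€96,000) is divided into 3 shares of €32,000: Jarrah, Eamon, and Zofia each take €32,000.

Zofia receives €32,000.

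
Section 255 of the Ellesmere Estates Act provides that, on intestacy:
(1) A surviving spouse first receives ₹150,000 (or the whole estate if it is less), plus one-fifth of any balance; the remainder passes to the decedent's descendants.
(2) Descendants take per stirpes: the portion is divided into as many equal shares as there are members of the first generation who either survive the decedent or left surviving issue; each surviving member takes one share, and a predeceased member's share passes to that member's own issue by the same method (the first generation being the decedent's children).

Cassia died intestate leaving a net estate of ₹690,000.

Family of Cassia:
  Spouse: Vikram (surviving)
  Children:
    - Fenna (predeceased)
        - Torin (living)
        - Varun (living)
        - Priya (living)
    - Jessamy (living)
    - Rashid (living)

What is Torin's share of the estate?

Vikram first takes ₹150,000, leaving a balance of ₹540,000. Vikram then takes one-fifth of the balance (₹108,000), for a total of ₹258,000. The remaining ₹432,000 passes to the descendants.
The descendants' portion (₹432,000) is divided into 3 shares of ₹144,000: Jessamy and Rashid each take ₹144,000; Fenna's ₹144,000 share passes to Fenna's issue.
Fenna's share (₹144,000) is divided into 3 shares of ₹48,000: Torin, Varun, and Priya each take ₹48,000.

Torin receives ₹48,000.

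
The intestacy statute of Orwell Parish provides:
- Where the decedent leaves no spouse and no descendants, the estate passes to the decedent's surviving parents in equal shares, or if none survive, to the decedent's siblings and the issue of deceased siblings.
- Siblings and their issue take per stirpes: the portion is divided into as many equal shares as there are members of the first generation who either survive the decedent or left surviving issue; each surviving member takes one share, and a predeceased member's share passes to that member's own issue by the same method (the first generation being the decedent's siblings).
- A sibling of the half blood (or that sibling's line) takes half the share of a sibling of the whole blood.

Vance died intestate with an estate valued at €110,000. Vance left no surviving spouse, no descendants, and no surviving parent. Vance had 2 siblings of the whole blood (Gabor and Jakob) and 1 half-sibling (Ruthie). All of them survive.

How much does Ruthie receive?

The entire €110,000 passes to the siblings and their issue.
Counting each half-blood sibling's line as half a unit, there are 5/2 units in €110,000, so one unit is €44,000. Whole-blood lines (Gabor and Jakob) take €44,000 each; half-blood lines (Ruthie) take €22,000 each.

Ruthie receives €22,000.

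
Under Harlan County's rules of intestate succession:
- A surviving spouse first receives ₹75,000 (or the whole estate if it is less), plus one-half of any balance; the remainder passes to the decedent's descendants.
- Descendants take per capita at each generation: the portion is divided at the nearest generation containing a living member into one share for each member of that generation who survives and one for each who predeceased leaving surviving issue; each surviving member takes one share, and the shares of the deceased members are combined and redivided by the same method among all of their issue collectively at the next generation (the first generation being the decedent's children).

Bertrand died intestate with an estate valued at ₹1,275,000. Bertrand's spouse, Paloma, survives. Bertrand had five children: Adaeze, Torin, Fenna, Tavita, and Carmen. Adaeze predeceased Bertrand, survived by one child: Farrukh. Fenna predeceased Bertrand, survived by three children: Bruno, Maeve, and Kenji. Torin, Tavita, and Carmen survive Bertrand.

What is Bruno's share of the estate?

Paloma first takes ₹75,000, leaving a balance of ₹1,200,000. Paloma then takes one-half of the balance (₹600,000), for a total of ₹675,000. The remaining ₹600,000 passes to the descendants.
The descendants' portion (₹600,000) is divided at the children's generation into 5 shares of ₹120,000. Torin, Tavita, and Carmen each take ₹120,000. The 2 shares of the deceased (Adaeze and Fenna) are combined into a pool of ₹240,000.
That pool (₹240,000) is divided at the grandchildren's generation equally among Farrukh, Bruno, Maeve, and Kenji: ₹60,000 each.

Bruno receives ₹60,000.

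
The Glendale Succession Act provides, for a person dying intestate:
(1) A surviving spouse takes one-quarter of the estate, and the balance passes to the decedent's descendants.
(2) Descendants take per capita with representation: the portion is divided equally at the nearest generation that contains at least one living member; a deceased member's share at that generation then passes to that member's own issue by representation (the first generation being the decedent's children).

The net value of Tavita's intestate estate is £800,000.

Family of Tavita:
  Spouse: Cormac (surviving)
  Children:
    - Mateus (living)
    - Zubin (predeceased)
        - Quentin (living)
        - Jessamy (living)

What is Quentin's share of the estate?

Quentin receives £150,000.

Cormac takes one-quarter of £800,000 = £200,000. The remaining £600,000 passes to the descendants.
The descendants' portion (£600,000) is divided into 2 shares of £300,000: Mateus takes £300,000; Zubin's £300,000 share passes to Zubin's issue.
Zubin's share (£300,000) is divided into 2 shares of £150,000: Quentin and Jessamy each take £150,000.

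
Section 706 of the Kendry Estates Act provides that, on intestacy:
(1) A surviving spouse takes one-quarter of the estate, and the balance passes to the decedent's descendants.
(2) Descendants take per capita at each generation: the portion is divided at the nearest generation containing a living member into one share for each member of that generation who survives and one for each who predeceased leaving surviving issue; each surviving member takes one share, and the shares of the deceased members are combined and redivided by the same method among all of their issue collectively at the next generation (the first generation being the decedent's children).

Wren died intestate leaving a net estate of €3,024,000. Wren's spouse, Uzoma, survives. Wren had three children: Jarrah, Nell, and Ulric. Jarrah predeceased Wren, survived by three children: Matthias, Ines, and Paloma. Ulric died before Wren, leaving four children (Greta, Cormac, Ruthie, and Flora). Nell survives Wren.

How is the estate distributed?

Uzoma takes one-quarter of €3,024,000 = €756,000. The remaining €2,268,000 passes to the descendants.
The descendants' portion (€2,268,000) is divided at the children's generation into 3 shares of €756,000. Nell takes €756,000. The 2 shares of the deceased (Jarrah and Ulric) are combined into a pool of €1,512,000.
That pool (€1,512,000) is divided at the grandchildren's generation equally among Matthias, Ines, Paloma, Greta, Cormac, Ruthie, and Flora: €216,000 each.

Uzoma: €756,000; Matthias: €216,000; Ines: €216,000; Paloma: €216,000; Nell: €756,000; Greta: €216,000; Cormac: €216,000; Ruthie: €216,000; Flora: €216,000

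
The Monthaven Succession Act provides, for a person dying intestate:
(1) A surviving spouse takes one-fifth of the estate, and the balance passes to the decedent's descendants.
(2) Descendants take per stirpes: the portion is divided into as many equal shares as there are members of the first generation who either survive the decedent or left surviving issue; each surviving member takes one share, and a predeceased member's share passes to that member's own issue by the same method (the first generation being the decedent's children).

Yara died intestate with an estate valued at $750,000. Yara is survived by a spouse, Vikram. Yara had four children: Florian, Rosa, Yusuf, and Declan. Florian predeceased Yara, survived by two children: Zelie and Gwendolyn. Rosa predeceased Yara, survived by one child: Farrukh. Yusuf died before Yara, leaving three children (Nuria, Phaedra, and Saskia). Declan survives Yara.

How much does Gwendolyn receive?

Gwendolyn receives $75,000.

Vikram takes one-fifth of $750,000 = $150,000. The remaining $600,000 passes to the descendants.
The descendants' portion ($600,000) is divided into 4 shares of $150,000: Declan takes $150,000; Florian's $150,000 share passes to Florian's issue; Rosa's $150,000 share passes to Rosa's issue; Yusuf's $150,000 share passes to Yusuf's issue.
Florian's share ($150,000) is divided into 2 shares of $75,000: Zelie and Gwendolyn each take $75,000.
Rosa's share ($150,000) passes entirely to Farrukh.
Yusuf's share ($150,000) is divided into 3 shares of $50,000: Nuria, Phaedra, and Saskia each take $50,000.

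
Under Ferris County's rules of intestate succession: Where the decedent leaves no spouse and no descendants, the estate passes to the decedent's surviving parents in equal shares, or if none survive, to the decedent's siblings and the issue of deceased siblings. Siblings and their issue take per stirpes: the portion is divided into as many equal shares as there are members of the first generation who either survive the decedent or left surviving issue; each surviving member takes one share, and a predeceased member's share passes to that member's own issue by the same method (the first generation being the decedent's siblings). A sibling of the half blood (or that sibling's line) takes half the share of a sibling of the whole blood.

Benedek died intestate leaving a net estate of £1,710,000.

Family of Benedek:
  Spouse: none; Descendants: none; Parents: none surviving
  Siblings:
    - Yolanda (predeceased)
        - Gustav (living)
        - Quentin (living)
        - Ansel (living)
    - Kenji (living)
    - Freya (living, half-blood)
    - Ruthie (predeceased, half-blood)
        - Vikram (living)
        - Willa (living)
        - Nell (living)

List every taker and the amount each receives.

The entire £1,710,000 passes to the siblings and their issue.
Counting each half-blood sibling's line as half a unit, there are 3 units in £1,710,000, so one unit is £570,000. Whole-blood lines (Yolanda and Kenji) take £570,000 each; half-blood lines (Freya and Ruthie) take £285,000 each.
Yolanda's share (£570,000) is divided into 3 shares of £190,000: Gustav, Quentin, and Ansel each take £190,000.
Ruthie's share (£285,000) is divided into 3 shares of £95,000: Vikram, Willa, and Nell each take £95,000.

Gustav: £190,000; Quentin: £190,000; Ansel: £190,000; Kenji: £570,000; Freya: £285,000; Vikram: £95,000; Willa: £95,000; Nell: £95,000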